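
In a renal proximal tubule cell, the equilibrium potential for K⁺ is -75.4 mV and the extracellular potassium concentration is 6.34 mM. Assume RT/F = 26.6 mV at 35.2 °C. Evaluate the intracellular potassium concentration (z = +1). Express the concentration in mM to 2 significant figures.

Nernst: E = (26.6/1) · ln([out]/[in]), so ln([out]/[in]) = -75.4 × 1 / 26.6 = -2.8346.
[out]/[in] = e^(-2.8346) = 0.05874.
[in] = 6.34 / 0.05874 = 107.9 mM.

110 mM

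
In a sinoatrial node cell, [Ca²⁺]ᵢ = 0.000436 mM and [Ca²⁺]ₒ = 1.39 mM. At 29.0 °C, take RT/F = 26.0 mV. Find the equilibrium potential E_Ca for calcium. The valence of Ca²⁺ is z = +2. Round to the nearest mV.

E = (26.0/z) · ln([Ca²⁺]_out/[Ca²⁺]_in) with z = +2.
= (26.0/2) · ln(1.39/0.000436) = 13.00 · ln(3188)
= 13.00 · (8.0672) = 104.87 mV

105 mV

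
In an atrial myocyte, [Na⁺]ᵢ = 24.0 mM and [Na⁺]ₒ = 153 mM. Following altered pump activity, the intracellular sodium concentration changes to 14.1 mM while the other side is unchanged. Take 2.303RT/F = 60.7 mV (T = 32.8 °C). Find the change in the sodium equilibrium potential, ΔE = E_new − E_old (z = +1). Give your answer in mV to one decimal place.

E_old = (60.7/1)·log₁₀(153/24.0) = 48.83 mV
E_new = (60.7/1)·log₁₀(153/14.1) = 62.85 mV
ΔE = 62.85 − (48.83) = 14.02 mV

14.0 mV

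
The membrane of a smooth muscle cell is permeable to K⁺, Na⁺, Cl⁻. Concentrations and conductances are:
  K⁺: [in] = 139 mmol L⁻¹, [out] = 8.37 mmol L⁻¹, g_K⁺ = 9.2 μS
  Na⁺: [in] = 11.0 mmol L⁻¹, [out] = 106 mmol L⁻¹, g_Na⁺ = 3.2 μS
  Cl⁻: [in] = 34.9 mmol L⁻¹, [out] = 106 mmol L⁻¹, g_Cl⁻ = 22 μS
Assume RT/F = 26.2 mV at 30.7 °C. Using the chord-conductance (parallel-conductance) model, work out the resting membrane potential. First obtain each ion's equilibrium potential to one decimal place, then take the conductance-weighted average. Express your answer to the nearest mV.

-33 mV

E_K⁺ = (26.2/1)·ln(8.37/139) = -73.6 mV
E_Na⁺ = (26.2/1)·ln(106/11.0) = 59.4 mV
E_Cl⁻ = (26.2/-1)·ln(106/34.9) = -29.1 mV
Vm = (Σ gᵢEᵢ)/(Σ gᵢ) = (9.2·-73.6 + 3.2·59.4 + 22·-29.1) / (9.2 + 3.2 + 22)
= -1127.24 / 34.4 = -32.77 mV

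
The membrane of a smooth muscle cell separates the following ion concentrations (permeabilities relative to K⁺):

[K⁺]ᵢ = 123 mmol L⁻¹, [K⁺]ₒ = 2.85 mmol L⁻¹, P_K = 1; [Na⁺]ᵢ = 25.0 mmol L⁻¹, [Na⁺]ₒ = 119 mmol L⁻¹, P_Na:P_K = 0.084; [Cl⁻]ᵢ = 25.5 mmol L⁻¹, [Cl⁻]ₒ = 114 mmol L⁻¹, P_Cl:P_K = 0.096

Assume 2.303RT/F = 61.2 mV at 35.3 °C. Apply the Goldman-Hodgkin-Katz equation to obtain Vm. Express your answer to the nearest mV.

Vm = 61.2 · log₁₀[(Σ P·[cation]ₒ + Σ P·[anion]ᵢ) / (Σ P·[cation]ᵢ + Σ P·[anion]ₒ)]
Numerator = 1×2.85 + 0.084×119 + 0.096×25.5 = 15.29
Denominator = 1×123 + 0.084×25.0 + 0.096×114 = 136
Vm = 61.2 · log₁₀(0.11242) = 61.2 × (-0.9492) = -58.09 mV

-58 mV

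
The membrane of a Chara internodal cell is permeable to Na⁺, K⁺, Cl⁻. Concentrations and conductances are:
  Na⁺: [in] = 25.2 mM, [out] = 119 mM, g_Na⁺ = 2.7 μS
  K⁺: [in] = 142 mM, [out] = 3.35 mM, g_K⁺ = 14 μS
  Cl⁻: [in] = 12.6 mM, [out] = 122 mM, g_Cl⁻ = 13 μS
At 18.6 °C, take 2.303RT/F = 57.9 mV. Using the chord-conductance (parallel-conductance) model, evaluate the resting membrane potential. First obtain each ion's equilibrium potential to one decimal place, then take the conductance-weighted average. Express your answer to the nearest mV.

E_Na⁺ = (57.9/1)·log₁₀(119/25.2) = 39.0 mV
E_K⁺ = (57.9/1)·log₁₀(3.35/142) = -94.2 mV
E_Cl⁻ = (57.9/-1)·log₁₀(122/12.6) = -57.1 mV
Vm = (Σ gᵢEᵢ)/(Σ gᵢ) = (2.7·39.0 + 14·-94.2 + 13·-57.1) / (2.7 + 14 + 13)
= -1955.80 / 29.7 = -65.85 mV

-66 mV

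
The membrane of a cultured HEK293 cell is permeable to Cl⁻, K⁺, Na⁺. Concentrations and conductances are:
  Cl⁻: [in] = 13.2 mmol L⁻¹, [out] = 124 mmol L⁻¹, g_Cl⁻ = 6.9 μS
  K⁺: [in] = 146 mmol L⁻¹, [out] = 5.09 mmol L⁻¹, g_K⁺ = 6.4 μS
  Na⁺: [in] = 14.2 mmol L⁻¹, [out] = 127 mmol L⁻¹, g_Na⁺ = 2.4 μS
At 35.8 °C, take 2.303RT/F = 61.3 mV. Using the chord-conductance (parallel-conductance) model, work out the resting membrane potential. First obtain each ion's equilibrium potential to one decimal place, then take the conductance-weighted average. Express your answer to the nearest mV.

-54 mV

E_Cl⁻ = (61.3/-1)·log₁₀(124/13.2) = -59.6 mV
E_K⁺ = (61.3/1)·log₁₀(5.09/146) = -89.4 mV
E_Na⁺ = (61.3/1)·log₁₀(127/14.2) = 58.3 mV
Vm = (Σ gᵢEᵢ)/(Σ gᵢ) = (6.9·-59.6 + 6.4·-89.4 + 2.4·58.3) / (6.9 + 6.4 + 2.4)
= -843.48 / 15.7 = -53.72 mV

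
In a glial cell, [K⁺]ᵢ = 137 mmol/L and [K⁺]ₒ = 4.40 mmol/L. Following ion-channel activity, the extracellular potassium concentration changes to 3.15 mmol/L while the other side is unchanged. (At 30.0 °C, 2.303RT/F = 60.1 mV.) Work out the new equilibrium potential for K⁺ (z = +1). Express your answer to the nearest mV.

After the shift: [K⁺]_out = 3.15, [K⁺]_in = 137 mmol/L.
E_new = (60.1/1)·log₁₀(3.15/137) = 60.10 · (-1.6384) = -98.47 mV

-98 mV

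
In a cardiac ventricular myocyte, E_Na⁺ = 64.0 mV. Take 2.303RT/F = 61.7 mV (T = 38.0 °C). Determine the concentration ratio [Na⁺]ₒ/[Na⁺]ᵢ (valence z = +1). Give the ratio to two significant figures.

11

log₁₀([out]/[in]) = E·z/(61.7) = 64.0 × 1 / 61.7 = 1.0373
[out]/[in] = 10^(1.0373) = 10.9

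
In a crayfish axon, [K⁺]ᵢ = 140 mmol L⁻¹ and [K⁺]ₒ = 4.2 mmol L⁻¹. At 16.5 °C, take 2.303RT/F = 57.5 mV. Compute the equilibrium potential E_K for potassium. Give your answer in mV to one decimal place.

-87.6 mV

E = (57.5/z) · log₁₀([K⁺]_out/[K⁺]_in) with z = +1.
= (57.5/1) · log₁₀(4.2/140) = 57.50 · log₁₀(0.03)
= 57.50 · (-1.5229) = -87.57 mV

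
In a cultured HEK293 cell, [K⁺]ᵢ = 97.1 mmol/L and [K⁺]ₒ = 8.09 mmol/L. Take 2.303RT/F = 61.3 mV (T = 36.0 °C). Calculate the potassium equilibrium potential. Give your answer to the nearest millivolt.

-66 mV

E = (61.3/z) · log₁₀([K⁺]_out/[K⁺]_in) with z = +1.
= (61.3/1) · log₁₀(8.09/97.1) = 61.30 · log₁₀(0.08332)
= 61.30 · (-1.0793) = -66.16 mV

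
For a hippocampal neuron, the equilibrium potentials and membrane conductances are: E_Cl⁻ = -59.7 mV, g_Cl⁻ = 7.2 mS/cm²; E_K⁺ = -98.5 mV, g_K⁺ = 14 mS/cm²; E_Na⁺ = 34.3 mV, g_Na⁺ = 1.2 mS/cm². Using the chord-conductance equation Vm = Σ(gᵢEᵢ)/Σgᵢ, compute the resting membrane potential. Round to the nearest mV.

-79 mV

Σ gᵢEᵢ = 7.2·(-59.7) + 14·(-98.5) + 1.2·(34.3) = -1767.68
Σ gᵢ = 7.2 + 14 + 1.2 = 22.4
Vm = -1767.68 / 22.4 = -78.91 mV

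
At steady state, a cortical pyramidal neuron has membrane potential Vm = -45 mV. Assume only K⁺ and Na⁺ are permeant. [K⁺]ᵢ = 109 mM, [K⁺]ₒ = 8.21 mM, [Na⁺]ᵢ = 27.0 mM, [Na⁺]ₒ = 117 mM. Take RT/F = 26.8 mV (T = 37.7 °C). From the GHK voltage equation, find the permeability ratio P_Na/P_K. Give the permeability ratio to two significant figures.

0.11

Let α = P_Na/P_K. GHK: Vm = 26.8·ln[(Kₒ + α·Naₒ)/(Kᵢ + α·Naᵢ)].
e^(Vm/26.8) = e^(-45.0/26.8) = 0.18654
So 0.18654·(Kᵢ + α·Naᵢ) = Kₒ + α·Naₒ → α = (0.18654·109.0 − 8.21) / (117.0 − 0.18654·27.0)
α = (20.33 − 8.21) / (117.0 − 5.037) = 12.12/112 = 0.1083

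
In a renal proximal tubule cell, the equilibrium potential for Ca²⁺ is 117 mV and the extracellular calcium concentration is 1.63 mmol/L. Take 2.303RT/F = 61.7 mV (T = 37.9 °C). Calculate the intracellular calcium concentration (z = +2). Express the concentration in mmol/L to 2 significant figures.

0.00026 mmol/L

Nernst: E = (61.7/2) · log₁₀([out]/[in]), so log₁₀([out]/[in]) = 117.0 × 2 / 61.7 = 3.7925.
[out]/[in] = 10^(3.7925) = 6202.
[in] = 1.63 / 6202 = 0.0002628 mmol/L.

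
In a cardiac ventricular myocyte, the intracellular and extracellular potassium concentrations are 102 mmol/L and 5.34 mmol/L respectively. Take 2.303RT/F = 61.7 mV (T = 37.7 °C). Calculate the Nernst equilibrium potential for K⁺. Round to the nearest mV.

-79 mV

E = (61.7/z) · log₁₀([K⁺]_out/[K⁺]_in) with z = +1.
= (61.7/1) · log₁₀(5.34/102) = 61.70 · log₁₀(0.05235)
= 61.70 · (-1.2811) = -79.04 mV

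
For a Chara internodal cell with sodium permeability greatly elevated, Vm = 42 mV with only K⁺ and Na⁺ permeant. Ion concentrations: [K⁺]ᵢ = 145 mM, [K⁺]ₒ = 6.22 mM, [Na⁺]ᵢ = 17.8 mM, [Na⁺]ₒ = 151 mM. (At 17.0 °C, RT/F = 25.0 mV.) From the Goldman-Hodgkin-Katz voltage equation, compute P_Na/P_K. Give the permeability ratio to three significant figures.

Let α = P_Na/P_K. GHK: Vm = 25.0·ln[(Kₒ + α·Naₒ)/(Kᵢ + α·Naᵢ)].
e^(Vm/25.0) = e^(42.0/25.0) = 5.3656
So 5.3656·(Kᵢ + α·Naᵢ) = Kₒ + α·Naₒ → α = (5.3656·145.0 − 6.22) / (151.0 − 5.3656·17.8)
α = (778 − 6.22) / (151.0 − 95.51) = 771.8/55.49 = 13.91

13.9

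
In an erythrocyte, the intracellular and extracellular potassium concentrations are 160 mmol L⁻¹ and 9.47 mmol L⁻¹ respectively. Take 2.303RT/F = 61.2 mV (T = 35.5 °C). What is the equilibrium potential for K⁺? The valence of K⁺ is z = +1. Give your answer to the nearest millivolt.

E = (61.2/z) · log₁₀([K⁺]_out/[K⁺]_in) with z = +1.
= (61.2/1) · log₁₀(9.47/160) = 61.20 · log₁₀(0.05919)
= 61.20 · (-1.2278) = -75.14 mV

-75 mV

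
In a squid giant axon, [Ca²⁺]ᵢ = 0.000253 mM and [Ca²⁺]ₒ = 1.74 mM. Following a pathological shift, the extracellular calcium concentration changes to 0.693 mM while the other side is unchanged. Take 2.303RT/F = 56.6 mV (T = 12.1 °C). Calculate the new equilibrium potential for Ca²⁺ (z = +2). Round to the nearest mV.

After the shift: [Ca²⁺]_out = 0.693, [Ca²⁺]_in = 0.000253 mM.
E_new = (56.6/2)·log₁₀(0.693/0.000253) = 28.30 · (3.4376) = 97.28 mV

97 mV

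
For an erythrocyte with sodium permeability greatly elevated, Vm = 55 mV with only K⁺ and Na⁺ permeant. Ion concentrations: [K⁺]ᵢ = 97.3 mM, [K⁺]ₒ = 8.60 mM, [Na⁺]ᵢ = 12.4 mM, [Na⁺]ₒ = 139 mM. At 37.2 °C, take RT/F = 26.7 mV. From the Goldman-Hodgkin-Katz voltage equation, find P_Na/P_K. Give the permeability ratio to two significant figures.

18

Let α = P_Na/P_K. GHK: Vm = 26.7·ln[(Kₒ + α·Naₒ)/(Kᵢ + α·Naᵢ)].
e^(Vm/26.7) = e^(55.0/26.7) = 7.8454
So 7.8454·(Kᵢ + α·Naᵢ) = Kₒ + α·Naₒ → α = (7.8454·97.3 − 8.6) / (139.0 − 7.8454·12.4)
α = (763.4 − 8.6) / (139.0 − 97.28) = 754.8/41.72 = 18.09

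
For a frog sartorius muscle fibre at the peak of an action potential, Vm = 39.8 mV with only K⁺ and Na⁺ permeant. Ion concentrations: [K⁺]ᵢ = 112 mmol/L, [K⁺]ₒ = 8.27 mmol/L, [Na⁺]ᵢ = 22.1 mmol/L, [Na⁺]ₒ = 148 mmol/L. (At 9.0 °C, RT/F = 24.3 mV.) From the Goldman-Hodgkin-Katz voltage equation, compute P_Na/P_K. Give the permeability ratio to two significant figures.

17

Let α = P_Na/P_K. GHK: Vm = 24.3·ln[(Kₒ + α·Naₒ)/(Kᵢ + α·Naᵢ)].
e^(Vm/24.3) = e^(39.8/24.3) = 5.1441
So 5.1441·(Kᵢ + α·Naᵢ) = Kₒ + α·Naₒ → α = (5.1441·112.0 − 8.27) / (148.0 − 5.1441·22.1)
α = (576.1 − 8.27) / (148.0 − 113.7) = 567.9/34.31 = 16.55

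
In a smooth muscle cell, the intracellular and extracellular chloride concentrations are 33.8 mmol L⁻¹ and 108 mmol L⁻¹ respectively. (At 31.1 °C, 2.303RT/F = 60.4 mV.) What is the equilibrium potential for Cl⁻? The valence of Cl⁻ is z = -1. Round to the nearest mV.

E = (60.4/z) · log₁₀([Cl⁻]_out/[Cl⁻]_in) with z = -1.
For an anion, dividing by z = -1 reverses the sign.
= (60.4/-1) · log₁₀(108/33.8) = -60.40 · log₁₀(3.195)
= -60.40 · (0.5045) = -30.47 mV

-30 mV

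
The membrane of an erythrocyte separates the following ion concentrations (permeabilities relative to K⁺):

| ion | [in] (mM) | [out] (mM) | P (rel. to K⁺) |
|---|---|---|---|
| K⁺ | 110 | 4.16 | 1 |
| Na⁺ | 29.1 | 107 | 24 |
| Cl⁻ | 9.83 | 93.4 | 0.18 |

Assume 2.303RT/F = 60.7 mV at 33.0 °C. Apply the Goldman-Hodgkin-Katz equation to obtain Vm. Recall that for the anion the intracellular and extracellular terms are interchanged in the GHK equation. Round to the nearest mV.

Vm = 60.7 · log₁₀[(Σ P·[cation]ₒ + Σ P·[anion]ᵢ) / (Σ P·[cation]ᵢ + Σ P·[anion]ₒ)]
Numerator = 1×4.16 + 24×107 + 0.18×9.83 = 2574
Denominator = 1×110 + 24×29.1 + 0.18×93.4 = 825.2
Vm = 60.7 · log₁₀(3.1191) = 60.7 × (0.4940) = 29.99 mV

30 mV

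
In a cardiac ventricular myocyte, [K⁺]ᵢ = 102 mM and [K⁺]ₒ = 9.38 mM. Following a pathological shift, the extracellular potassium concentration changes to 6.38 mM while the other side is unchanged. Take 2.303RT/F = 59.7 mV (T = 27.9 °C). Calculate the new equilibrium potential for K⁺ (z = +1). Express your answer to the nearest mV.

-72 mV

After the shift: [K⁺]_out = 6.38, [K⁺]_in = 102 mM.
E_new = (59.7/1)·log₁₀(6.38/102) = 59.70 · (-1.2038) = -71.87 mV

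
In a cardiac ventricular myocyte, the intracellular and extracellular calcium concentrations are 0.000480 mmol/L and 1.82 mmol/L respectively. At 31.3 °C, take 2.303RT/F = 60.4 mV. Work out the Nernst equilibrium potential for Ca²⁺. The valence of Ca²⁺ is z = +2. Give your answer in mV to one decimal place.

E = (60.4/z) · log₁₀([Ca²⁺]_out/[Ca²⁺]_in) with z = +2.
= (60.4/2) · log₁₀(1.82/0.000480) = 30.20 · log₁₀(3792)
= 30.20 · (3.5788) = 108.08 mV

108.1 mV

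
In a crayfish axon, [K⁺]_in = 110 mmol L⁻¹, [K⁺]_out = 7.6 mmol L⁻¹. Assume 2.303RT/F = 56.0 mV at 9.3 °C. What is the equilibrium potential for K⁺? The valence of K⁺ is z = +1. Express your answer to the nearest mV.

-65 mV

E = (56.0/z) · log₁₀([K⁺]_out/[K⁺]_in) with z = +1.
= (56.0/1) · log₁₀(7.6/110) = 56.00 · log₁₀(0.06909)
= 56.00 · (-1.1606) = -64.99 mV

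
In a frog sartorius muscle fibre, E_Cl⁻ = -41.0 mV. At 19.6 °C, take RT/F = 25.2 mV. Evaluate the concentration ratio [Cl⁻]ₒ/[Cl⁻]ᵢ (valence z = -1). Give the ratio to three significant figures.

5.09

ln([out]/[in]) = E·z/(25.2) = -41.0 × -1 / 25.2 = 1.6270
[out]/[in] = e^(1.6270) = 5.089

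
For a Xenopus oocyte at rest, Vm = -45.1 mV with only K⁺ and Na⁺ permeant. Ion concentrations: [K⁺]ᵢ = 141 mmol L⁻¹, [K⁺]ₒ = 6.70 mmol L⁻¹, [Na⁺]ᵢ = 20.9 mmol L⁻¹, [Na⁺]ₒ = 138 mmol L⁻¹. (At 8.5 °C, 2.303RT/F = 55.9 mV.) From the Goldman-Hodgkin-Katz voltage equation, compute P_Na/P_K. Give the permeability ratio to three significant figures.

0.114

Let α = P_Na/P_K. GHK: Vm = 55.9·log₁₀[(Kₒ + α·Naₒ)/(Kᵢ + α·Naᵢ)].
10^(Vm/55.9) = 10^(-45.1/55.9) = 0.15603
So 0.15603·(Kᵢ + α·Naᵢ) = Kₒ + α·Naₒ → α = (0.15603·141.0 − 6.7) / (138.0 − 0.15603·20.9)
α = (22 − 6.7) / (138.0 − 3.261) = 15.3/134.7 = 0.1136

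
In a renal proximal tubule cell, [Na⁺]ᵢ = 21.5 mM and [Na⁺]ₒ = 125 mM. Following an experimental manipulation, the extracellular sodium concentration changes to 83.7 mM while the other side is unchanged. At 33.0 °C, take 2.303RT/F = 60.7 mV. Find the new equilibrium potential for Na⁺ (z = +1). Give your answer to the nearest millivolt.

36 mV

After the shift: [Na⁺]_out = 83.7, [Na⁺]_in = 21.5 mM.
E_new = (60.7/1)·log₁₀(83.7/21.5) = 60.70 · (0.5903) = 35.83 mV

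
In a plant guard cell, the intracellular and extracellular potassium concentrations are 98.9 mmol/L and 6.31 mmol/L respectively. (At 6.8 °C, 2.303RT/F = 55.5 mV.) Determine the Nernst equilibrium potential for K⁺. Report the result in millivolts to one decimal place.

-66.3 mV

E = (55.5/z) · log₁₀([K⁺]_out/[K⁺]_in) with z = +1.
= (55.5/1) · log₁₀(6.31/98.9) = 55.50 · log₁₀(0.0638)
= 55.50 · (-1.1952) = -66.33 mV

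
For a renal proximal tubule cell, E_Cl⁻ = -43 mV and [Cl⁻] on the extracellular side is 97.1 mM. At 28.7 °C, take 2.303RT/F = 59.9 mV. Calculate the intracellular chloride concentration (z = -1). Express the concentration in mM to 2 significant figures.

Nernst: E = (59.9/-1) · log₁₀([out]/[in]), so log₁₀([out]/[in]) = -43.0 × -1 / 59.9 = 0.7179.
[out]/[in] = 10^(0.7179) = 5.222.
[in] = 97.1 / 5.222 = 18.59 mM.

19 mM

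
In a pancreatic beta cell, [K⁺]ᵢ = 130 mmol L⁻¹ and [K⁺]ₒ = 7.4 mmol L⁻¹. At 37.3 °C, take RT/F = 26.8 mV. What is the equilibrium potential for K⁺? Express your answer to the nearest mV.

E = (26.8/z) · ln([K⁺]_out/[K⁺]_in) with z = +1.
= (26.8/1) · ln(7.4/130) = 26.80 · ln(0.05692)
= 26.80 · (-2.8661) = -76.81 mV

-77 mV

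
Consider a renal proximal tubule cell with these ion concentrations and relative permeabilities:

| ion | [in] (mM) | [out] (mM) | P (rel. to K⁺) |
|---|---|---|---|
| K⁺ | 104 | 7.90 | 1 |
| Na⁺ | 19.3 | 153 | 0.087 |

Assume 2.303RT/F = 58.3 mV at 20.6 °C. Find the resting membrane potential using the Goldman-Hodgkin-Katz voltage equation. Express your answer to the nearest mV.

Vm = 58.3 · log₁₀[(Σ P·[cation]ₒ + Σ P·[anion]ᵢ) / (Σ P·[cation]ᵢ + Σ P·[anion]ₒ)]
Numerator = 1×7.90 + 0.087×153 = 21.21
Denominator = 1×104 + 0.087×19.3 = 105.7
Vm = 58.3 · log₁₀(0.20071) = 58.3 × (-0.6974) = -40.66 mV

-41 mV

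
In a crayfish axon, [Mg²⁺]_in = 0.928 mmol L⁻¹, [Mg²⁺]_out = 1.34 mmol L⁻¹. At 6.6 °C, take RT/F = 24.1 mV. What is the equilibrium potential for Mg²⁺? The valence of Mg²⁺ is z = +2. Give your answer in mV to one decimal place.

E = (24.1/z) · ln([Mg²⁺]_out/[Mg²⁺]_in) with z = +2.
= (24.1/2) · ln(1.34/0.928) = 12.05 · ln(1.444)
= 12.05 · (0.3674) = 4.43 mV

4.4 mV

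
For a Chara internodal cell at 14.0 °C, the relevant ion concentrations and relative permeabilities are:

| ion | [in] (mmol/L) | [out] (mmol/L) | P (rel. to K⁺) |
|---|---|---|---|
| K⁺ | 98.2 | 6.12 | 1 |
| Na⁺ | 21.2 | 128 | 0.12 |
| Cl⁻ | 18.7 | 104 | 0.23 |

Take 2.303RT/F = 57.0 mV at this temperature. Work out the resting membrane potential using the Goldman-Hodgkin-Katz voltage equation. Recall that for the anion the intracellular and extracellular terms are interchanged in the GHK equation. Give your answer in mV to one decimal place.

Vm = 57.0 · log₁₀[(Σ P·[cation]ₒ + Σ P·[anion]ᵢ) / (Σ P·[cation]ᵢ + Σ P·[anion]ₒ)]
Numerator = 1×6.12 + 0.12×128 + 0.23×18.7 = 25.78
Denominator = 1×98.2 + 0.12×21.2 + 0.23×104 = 124.7
Vm = 57.0 · log₁₀(0.2068) = 57.0 × (-0.6844) = -39.01 mV

-39.0 mV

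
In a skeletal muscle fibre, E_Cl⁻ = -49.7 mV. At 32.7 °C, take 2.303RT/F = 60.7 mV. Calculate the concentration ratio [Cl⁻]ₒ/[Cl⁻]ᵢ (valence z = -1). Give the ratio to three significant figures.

6.59

log₁₀([out]/[in]) = E·z/(60.7) = -49.7 × -1 / 60.7 = 0.8188
[out]/[in] = 10^(0.8188) = 6.588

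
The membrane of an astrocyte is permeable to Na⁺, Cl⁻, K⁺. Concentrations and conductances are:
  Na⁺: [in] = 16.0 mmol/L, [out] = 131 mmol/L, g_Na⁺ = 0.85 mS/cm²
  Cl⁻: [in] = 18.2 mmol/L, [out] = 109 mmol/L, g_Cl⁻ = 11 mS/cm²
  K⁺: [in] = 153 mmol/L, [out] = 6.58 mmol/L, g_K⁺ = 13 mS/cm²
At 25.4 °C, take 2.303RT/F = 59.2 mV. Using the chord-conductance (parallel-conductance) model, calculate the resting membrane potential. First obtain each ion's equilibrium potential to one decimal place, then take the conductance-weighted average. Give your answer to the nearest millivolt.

E_Na⁺ = (59.2/1)·log₁₀(131/16.0) = 54.1 mV
E_Cl⁻ = (59.2/-1)·log₁₀(109/18.2) = -46.0 mV
E_K⁺ = (59.2/1)·log₁₀(6.58/153) = -80.9 mV
Vm = (Σ gᵢEᵢ)/(Σ gᵢ) = (0.85·54.1 + 11·-46.0 + 13·-80.9) / (0.85 + 11 + 13)
= -1511.72 / 24.85 = -60.83 mV

-61 mV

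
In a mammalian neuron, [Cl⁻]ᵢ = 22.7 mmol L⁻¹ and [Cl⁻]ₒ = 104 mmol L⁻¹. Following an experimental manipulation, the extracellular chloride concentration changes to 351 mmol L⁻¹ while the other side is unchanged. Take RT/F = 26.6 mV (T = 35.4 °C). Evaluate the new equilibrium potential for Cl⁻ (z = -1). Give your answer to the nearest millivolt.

After the shift: [Cl⁻]_out = 351, [Cl⁻]_in = 22.7 mmol L⁻¹.
E_new = (26.6/-1)·ln(351/22.7) = -26.60 · (2.7384) = -72.84 mV

-73 mV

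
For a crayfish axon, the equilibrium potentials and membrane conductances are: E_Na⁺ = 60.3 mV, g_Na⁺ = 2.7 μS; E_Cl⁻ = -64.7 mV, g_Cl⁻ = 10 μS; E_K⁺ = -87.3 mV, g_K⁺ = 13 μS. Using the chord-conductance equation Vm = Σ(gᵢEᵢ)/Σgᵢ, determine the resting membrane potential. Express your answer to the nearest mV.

Σ gᵢEᵢ = 2.7·(60.3) + 10·(-64.7) + 13·(-87.3) = -1619.09
Σ gᵢ = 2.7 + 10 + 13 = 25.7
Vm = -1619.09 / 25.7 = -63.00 mV

-63 mV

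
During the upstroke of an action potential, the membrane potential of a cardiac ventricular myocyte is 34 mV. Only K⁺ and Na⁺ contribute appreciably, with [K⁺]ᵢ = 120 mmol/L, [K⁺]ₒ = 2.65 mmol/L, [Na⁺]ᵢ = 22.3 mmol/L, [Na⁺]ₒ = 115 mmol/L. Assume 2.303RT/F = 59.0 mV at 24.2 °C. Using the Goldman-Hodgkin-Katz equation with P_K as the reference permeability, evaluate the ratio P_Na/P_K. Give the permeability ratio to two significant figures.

Let α = P_Na/P_K. GHK: Vm = 59.0·log₁₀[(Kₒ + α·Naₒ)/(Kᵢ + α·Naᵢ)].
10^(Vm/59.0) = 10^(34.0/59.0) = 3.7694
So 3.7694·(Kᵢ + α·Naᵢ) = Kₒ + α·Naₒ → α = (3.7694·120.0 − 2.65) / (115.0 − 3.7694·22.3)
α = (452.3 − 2.65) / (115.0 − 84.06) = 449.7/30.94 = 14.53

15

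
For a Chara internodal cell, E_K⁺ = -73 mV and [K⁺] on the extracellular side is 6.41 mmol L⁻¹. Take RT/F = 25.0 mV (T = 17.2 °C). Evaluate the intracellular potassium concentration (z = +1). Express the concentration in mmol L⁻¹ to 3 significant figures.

119 mmol L⁻¹

Nernst: E = (25.0/1) · ln([out]/[in]), so ln([out]/[in]) = -73.0 × 1 / 25.0 = -2.9200.
[out]/[in] = e^(-2.9200) = 0.05393.
[in] = 6.41 / 0.05393 = 118.8 mmol L⁻¹.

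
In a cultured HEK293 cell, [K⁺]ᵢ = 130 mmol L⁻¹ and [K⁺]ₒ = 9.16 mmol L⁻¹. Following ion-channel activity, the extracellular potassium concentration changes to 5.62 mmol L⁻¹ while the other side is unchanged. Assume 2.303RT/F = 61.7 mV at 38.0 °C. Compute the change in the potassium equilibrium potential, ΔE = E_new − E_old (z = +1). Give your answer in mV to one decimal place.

E_old = (61.7/1)·log₁₀(9.16/130) = -71.08 mV
E_new = (61.7/1)·log₁₀(5.62/130) = -84.17 mV
ΔE = -84.17 − (-71.08) = -13.09 mV

-13.1 mV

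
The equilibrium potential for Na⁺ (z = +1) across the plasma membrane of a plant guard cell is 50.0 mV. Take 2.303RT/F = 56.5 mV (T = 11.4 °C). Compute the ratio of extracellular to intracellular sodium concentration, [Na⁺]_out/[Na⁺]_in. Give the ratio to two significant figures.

log₁₀([out]/[in]) = E·z/(56.5) = 50.0 × 1 / 56.5 = 0.8850
[out]/[in] = 10^(0.8850) = 7.673

7.7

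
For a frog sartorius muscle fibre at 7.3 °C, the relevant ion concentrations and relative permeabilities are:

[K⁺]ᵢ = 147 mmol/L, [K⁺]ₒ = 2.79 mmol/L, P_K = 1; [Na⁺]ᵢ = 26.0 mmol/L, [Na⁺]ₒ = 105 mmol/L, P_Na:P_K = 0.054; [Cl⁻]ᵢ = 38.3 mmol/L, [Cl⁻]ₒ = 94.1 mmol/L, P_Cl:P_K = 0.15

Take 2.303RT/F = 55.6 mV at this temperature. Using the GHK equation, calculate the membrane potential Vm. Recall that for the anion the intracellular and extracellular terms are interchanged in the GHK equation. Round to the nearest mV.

-59 mV

Vm = 55.6 · log₁₀[(Σ P·[cation]ₒ + Σ P·[anion]ᵢ) / (Σ P·[cation]ᵢ + Σ P·[anion]ₒ)]
Numerator = 1×2.79 + 0.054×105 + 0.15×38.3 = 14.21
Denominator = 1×147 + 0.054×26.0 + 0.15×94.1 = 162.5
Vm = 55.6 · log₁₀(0.087405) = 55.6 × (-1.0585) = -58.85 mV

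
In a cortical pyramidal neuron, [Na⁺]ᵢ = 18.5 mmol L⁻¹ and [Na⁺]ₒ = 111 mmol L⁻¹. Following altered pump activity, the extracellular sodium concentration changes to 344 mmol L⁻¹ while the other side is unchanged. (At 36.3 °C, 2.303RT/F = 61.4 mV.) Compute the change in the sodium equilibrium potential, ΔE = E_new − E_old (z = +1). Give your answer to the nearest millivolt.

30 mV

E_old = (61.4/1)·log₁₀(111/18.5) = 47.78 mV
E_new = (61.4/1)·log₁₀(344/18.5) = 77.94 mV
ΔE = 77.94 − (47.78) = 30.16 mV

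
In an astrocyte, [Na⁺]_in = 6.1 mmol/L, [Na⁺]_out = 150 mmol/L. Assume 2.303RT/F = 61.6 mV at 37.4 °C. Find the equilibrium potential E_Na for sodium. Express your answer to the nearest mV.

E = (61.6/z) · log₁₀([Na⁺]_out/[Na⁺]_in) with z = +1.
= (61.6/1) · log₁₀(150/6.1) = 61.60 · log₁₀(24.59)
= 61.60 · (1.3908) = 85.67 mV

86 mV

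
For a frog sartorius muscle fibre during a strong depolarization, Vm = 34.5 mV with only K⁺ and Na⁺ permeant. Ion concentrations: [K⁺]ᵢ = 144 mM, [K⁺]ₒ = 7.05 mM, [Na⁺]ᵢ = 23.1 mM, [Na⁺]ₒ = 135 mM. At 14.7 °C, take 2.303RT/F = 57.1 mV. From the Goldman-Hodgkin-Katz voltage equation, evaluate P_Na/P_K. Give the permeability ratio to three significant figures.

13.6

Let α = P_Na/P_K. GHK: Vm = 57.1·log₁₀[(Kₒ + α·Naₒ)/(Kᵢ + α·Naᵢ)].
10^(Vm/57.1) = 10^(34.5/57.1) = 4.0198
So 4.0198·(Kᵢ + α·Naᵢ) = Kₒ + α·Naₒ → α = (4.0198·144.0 − 7.05) / (135.0 − 4.0198·23.1)
α = (578.8 − 7.05) / (135.0 − 92.86) = 571.8/42.14 = 13.57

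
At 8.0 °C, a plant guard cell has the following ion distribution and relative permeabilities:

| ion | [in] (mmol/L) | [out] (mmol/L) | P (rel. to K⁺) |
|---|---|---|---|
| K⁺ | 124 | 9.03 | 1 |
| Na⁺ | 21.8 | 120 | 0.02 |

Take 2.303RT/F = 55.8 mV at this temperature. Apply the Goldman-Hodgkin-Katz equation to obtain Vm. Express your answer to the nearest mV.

Vm = 55.8 · log₁₀[(Σ P·[cation]ₒ + Σ P·[anion]ᵢ) / (Σ P·[cation]ᵢ + Σ P·[anion]ₒ)]
Numerator = 1×9.03 + 0.02×120 = 11.43
Denominator = 1×124 + 0.02×21.8 = 124.4
Vm = 55.8 · log₁₀(0.091854) = 55.8 × (-1.0369) = -57.86 mV

-58 mV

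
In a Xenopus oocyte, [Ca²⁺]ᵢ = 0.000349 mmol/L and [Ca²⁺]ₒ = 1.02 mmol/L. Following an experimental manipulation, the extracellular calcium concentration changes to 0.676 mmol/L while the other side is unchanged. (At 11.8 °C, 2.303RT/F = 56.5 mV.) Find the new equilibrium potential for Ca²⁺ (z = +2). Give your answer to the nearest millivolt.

After the shift: [Ca²⁺]_out = 0.676, [Ca²⁺]_in = 0.000349 mmol/L.
E_new = (56.5/2)·log₁₀(0.676/0.000349) = 28.25 · (3.2871) = 92.86 mV

93 mV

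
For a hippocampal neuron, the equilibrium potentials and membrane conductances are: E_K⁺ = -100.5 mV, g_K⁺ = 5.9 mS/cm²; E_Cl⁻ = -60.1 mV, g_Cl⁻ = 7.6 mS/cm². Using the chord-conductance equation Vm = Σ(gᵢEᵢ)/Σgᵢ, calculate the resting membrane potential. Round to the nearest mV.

-78 mV

Σ gᵢEᵢ = 5.9·(-100.5) + 7.6·(-60.1) = -1049.71
Σ gᵢ = 5.9 + 7.6 = 13.5
Vm = -1049.71 / 13.5 = -77.76 mV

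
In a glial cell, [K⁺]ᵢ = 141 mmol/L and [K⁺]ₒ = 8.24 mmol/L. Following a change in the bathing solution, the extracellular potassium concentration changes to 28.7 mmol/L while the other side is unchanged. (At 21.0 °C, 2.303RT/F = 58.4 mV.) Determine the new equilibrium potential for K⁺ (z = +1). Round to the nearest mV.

After the shift: [K⁺]_out = 28.7, [K⁺]_in = 141 mmol/L.
E_new = (58.4/1)·log₁₀(28.7/141) = 58.40 · (-0.6913) = -40.37 mV

-40 mV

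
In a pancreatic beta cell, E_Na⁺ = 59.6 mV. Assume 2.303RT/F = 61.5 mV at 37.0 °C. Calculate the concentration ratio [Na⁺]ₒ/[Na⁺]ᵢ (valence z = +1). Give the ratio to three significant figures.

9.31

log₁₀([out]/[in]) = E·z/(61.5) = 59.6 × 1 / 61.5 = 0.9691
[out]/[in] = 10^(0.9691) = 9.313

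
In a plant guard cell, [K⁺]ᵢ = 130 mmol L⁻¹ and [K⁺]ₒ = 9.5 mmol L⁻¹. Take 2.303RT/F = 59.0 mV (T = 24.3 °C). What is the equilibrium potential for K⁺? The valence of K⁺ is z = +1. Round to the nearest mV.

E = (59.0/z) · log₁₀([K⁺]_out/[K⁺]_in) with z = +1.
= (59.0/1) · log₁₀(9.5/130) = 59.00 · log₁₀(0.07308)
= 59.00 · (-1.1362) = -67.04 mV

-67 mV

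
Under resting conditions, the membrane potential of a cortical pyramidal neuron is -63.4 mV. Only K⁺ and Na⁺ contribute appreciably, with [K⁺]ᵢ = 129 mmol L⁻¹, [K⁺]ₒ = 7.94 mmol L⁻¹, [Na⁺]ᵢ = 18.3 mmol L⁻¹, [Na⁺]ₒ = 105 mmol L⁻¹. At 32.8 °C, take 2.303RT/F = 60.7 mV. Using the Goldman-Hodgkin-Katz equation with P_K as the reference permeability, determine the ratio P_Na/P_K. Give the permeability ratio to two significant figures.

Let α = P_Na/P_K. GHK: Vm = 60.7·log₁₀[(Kₒ + α·Naₒ)/(Kᵢ + α·Naᵢ)].
10^(Vm/60.7) = 10^(-63.4/60.7) = 0.090265
So 0.090265·(Kᵢ + α·Naᵢ) = Kₒ + α·Naₒ → α = (0.090265·129.0 − 7.94) / (105.0 − 0.090265·18.3)
α = (11.64 − 7.94) / (105.0 − 1.652) = 3.704/103.3 = 0.03584

0.036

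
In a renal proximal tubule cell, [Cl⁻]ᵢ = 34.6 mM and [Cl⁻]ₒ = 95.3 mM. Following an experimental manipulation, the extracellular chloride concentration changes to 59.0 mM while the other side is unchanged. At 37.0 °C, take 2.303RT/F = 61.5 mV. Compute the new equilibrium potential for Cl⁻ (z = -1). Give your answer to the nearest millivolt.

After the shift: [Cl⁻]_out = 59.0, [Cl⁻]_in = 34.6 mM.
E_new = (61.5/-1)·log₁₀(59.0/34.6) = -61.50 · (0.2318) = -14.25 mV

-14 mV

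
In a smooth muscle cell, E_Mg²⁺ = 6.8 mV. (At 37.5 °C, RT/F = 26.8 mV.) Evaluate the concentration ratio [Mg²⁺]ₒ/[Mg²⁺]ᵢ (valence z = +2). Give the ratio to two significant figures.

ln([out]/[in]) = E·z/(26.8) = 6.8 × 2 / 26.8 = 0.5075
[out]/[in] = e^(0.5075) = 1.661

1.7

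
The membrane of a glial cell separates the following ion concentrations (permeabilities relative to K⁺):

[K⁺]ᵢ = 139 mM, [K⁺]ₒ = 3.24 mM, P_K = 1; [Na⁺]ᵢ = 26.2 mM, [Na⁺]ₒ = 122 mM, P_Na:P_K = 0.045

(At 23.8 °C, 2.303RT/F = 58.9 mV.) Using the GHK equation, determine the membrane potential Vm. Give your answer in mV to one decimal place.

-71.0 mV

Vm = 58.9 · log₁₀[(Σ P·[cation]ₒ + Σ P·[anion]ᵢ) / (Σ P·[cation]ᵢ + Σ P·[anion]ₒ)]
Numerator = 1×3.24 + 0.045×122 = 8.73
Denominator = 1×139 + 0.045×26.2 = 140.2
Vm = 58.9 · log₁₀(0.062278) = 58.9 × (-1.2057) = -71.01 mV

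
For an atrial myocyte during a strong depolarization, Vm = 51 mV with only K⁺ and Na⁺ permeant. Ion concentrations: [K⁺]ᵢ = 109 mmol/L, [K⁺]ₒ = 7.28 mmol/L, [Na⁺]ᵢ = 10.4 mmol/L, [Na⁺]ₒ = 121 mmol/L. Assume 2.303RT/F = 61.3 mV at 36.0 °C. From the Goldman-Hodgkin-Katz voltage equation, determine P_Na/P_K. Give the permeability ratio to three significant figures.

Let α = P_Na/P_K. GHK: Vm = 61.3·log₁₀[(Kₒ + α·Naₒ)/(Kᵢ + α·Naᵢ)].
10^(Vm/61.3) = 10^(51.0/61.3) = 6.7916
So 6.7916·(Kᵢ + α·Naᵢ) = Kₒ + α·Naₒ → α = (6.7916·109.0 − 7.28) / (121.0 − 6.7916·10.4)
α = (740.3 − 7.28) / (121.0 − 70.63) = 733/50.37 = 14.55

14.6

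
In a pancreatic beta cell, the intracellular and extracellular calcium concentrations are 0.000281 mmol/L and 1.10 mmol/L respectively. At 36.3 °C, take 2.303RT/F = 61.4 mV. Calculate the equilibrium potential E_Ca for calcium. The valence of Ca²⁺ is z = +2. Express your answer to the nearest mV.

E = (61.4/z) · log₁₀([Ca²⁺]_out/[Ca²⁺]_in) with z = +2.
= (61.4/2) · log₁₀(1.10/0.000281) = 30.70 · log₁₀(3915)
= 30.70 · (3.5927) = 110.30 mV

110 mV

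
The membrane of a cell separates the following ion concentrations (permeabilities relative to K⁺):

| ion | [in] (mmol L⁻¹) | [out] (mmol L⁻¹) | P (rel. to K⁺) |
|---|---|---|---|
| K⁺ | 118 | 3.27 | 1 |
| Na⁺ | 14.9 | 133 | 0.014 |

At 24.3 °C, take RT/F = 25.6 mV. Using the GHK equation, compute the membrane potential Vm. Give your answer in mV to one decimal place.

-80.3 mV

Vm = 25.6 · ln[(Σ P·[cation]ₒ + Σ P·[anion]ᵢ) / (Σ P·[cation]ᵢ + Σ P·[anion]ₒ)]
Numerator = 1×3.27 + 0.014×133 = 5.132
Denominator = 1×118 + 0.014×14.9 = 118.2
Vm = 25.6 · ln(0.043415) = 25.6 × (-3.1370) = -80.31 mV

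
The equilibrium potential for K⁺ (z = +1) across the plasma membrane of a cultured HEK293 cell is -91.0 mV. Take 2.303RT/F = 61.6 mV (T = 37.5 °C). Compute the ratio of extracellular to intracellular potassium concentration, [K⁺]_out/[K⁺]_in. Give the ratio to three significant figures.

0.0333

log₁₀([out]/[in]) = E·z/(61.6) = -91.0 × 1 / 61.6 = -1.4773
[out]/[in] = 10^(-1.4773) = 0.03332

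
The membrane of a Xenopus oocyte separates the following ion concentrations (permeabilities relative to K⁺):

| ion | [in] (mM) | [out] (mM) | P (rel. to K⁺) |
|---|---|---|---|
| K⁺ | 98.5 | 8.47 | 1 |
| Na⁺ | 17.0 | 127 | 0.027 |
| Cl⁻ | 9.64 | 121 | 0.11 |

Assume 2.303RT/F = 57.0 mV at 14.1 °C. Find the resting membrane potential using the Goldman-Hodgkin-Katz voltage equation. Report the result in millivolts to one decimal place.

-53.4 mV

Vm = 57.0 · log₁₀[(Σ P·[cation]ₒ + Σ P·[anion]ᵢ) / (Σ P·[cation]ᵢ + Σ P·[anion]ₒ)]
Numerator = 1×8.47 + 0.027×127 + 0.11×9.64 = 12.96
Denominator = 1×98.5 + 0.027×17.0 + 0.11×121 = 112.3
Vm = 57.0 · log₁₀(0.11543) = 57.0 × (-0.9377) = -53.45 mV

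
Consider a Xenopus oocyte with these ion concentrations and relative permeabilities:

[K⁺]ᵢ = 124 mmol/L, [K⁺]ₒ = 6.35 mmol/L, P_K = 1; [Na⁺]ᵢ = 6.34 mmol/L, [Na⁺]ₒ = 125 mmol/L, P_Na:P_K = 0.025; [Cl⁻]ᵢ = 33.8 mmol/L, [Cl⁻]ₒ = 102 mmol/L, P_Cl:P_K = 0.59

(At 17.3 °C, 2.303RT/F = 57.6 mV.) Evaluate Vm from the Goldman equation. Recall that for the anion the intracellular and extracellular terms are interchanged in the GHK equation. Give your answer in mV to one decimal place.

-45.9 mV

Vm = 57.6 · log₁₀[(Σ P·[cation]ₒ + Σ P·[anion]ᵢ) / (Σ P·[cation]ᵢ + Σ P·[anion]ₒ)]
Numerator = 1×6.35 + 0.025×125 + 0.59×33.8 = 29.42
Denominator = 1×124 + 0.025×6.34 + 0.59×102 = 184.3
Vm = 57.6 · log₁₀(0.15958) = 57.6 × (-0.7970) = -45.91 mV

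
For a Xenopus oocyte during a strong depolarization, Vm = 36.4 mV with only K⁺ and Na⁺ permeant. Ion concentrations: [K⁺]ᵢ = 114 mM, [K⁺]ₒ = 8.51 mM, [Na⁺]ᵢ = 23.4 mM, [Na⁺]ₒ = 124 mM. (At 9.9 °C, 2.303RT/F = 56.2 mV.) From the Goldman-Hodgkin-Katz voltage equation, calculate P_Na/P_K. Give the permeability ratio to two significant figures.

25

Let α = P_Na/P_K. GHK: Vm = 56.2·log₁₀[(Kₒ + α·Naₒ)/(Kᵢ + α·Naᵢ)].
10^(Vm/56.2) = 10^(36.4/56.2) = 4.4431
So 4.4431·(Kᵢ + α·Naᵢ) = Kₒ + α·Naₒ → α = (4.4431·114.0 − 8.51) / (124.0 − 4.4431·23.4)
α = (506.5 − 8.51) / (124.0 − 104) = 498/20.03 = 24.86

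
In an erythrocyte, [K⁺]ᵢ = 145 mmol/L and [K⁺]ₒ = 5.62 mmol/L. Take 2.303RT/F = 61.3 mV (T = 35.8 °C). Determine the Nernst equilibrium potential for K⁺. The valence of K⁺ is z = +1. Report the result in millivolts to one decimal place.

E = (61.3/z) · log₁₀([K⁺]_out/[K⁺]_in) with z = +1.
= (61.3/1) · log₁₀(5.62/145) = 61.30 · log₁₀(0.03876)
= 61.30 · (-1.4116) = -86.53 mV

-86.5 mV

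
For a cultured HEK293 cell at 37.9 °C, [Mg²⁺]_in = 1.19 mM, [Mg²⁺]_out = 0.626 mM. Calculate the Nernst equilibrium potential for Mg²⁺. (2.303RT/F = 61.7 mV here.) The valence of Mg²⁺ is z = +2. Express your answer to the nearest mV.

-9 mV

E = (61.7/z) · log₁₀([Mg²⁺]_out/[Mg²⁺]_in) with z = +2.
= (61.7/2) · log₁₀(0.626/1.19) = 30.85 · log₁₀(0.5261)
= 30.85 · (-0.2790) = -8.61 mV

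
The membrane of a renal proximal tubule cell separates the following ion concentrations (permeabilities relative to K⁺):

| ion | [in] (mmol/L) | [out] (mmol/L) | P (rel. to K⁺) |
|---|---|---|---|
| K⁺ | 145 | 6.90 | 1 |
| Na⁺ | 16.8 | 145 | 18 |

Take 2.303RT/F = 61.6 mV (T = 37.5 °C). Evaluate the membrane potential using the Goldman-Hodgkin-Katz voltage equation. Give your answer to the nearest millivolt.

Vm = 61.6 · log₁₀[(Σ P·[cation]ₒ + Σ P·[anion]ᵢ) / (Σ P·[cation]ᵢ + Σ P·[anion]ₒ)]
Numerator = 1×6.90 + 18×145 = 2617
Denominator = 1×145 + 18×16.8 = 447.4
Vm = 61.6 · log₁₀(5.8491) = 61.6 × (0.7671) = 47.25 mV

47 mV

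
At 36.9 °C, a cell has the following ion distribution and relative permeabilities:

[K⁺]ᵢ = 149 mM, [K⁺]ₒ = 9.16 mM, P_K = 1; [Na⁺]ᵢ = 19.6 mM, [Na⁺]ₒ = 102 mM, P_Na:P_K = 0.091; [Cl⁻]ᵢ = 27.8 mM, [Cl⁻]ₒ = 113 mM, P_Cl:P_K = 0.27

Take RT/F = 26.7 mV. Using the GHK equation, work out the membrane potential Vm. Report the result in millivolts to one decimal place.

-51.9 mV

Vm = 26.7 · ln[(Σ P·[cation]ₒ + Σ P·[anion]ᵢ) / (Σ P·[cation]ᵢ + Σ P·[anion]ₒ)]
Numerator = 1×9.16 + 0.091×102 + 0.27×27.8 = 25.95
Denominator = 1×149 + 0.091×19.6 + 0.27×113 = 181.3
Vm = 26.7 · ln(0.14313) = 26.7 × (-1.9440) = -51.91 mV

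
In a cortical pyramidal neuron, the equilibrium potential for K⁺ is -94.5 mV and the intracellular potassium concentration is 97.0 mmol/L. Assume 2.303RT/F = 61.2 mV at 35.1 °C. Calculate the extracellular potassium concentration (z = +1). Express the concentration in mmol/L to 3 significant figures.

Nernst: E = (61.2/1) · log₁₀([out]/[in]), so log₁₀([out]/[in]) = -94.5 × 1 / 61.2 = -1.5441.
[out]/[in] = 10^(-1.5441) = 0.02857.
[out] = 0.02857 × 97.0 = 2.771 mmol/L.

2.77 mmol/L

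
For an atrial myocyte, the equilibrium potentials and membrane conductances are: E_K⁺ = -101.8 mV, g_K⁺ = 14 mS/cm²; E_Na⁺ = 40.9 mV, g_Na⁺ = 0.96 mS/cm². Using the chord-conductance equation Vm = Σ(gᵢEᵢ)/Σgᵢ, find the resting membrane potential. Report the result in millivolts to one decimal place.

Σ gᵢEᵢ = 14·(-101.8) + 0.96·(40.9) = -1385.94
Σ gᵢ = 14 + 0.96 = 14.96
Vm = -1385.94 / 14.96 = -92.64 mV

-92.6 mV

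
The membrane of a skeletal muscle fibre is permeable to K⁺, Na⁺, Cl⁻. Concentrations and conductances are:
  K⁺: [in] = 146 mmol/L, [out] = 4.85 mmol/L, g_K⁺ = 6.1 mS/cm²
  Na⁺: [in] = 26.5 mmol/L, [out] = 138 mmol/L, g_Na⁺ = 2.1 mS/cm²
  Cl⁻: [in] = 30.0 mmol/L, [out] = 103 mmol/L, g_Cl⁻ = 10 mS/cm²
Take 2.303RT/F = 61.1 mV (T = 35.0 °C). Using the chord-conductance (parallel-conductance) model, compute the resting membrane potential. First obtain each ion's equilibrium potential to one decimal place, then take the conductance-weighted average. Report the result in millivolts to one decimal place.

-43.2 mV

E_K⁺ = (61.1/1)·log₁₀(4.85/146) = -90.3 mV
E_Na⁺ = (61.1/1)·log₁₀(138/26.5) = 43.8 mV
E_Cl⁻ = (61.1/-1)·log₁₀(103/30.0) = -32.7 mV
Vm = (Σ gᵢEᵢ)/(Σ gᵢ) = (6.1·-90.3 + 2.1·43.8 + 10·-32.7) / (6.1 + 2.1 + 10)
= -785.85 / 18.2 = -43.18 mV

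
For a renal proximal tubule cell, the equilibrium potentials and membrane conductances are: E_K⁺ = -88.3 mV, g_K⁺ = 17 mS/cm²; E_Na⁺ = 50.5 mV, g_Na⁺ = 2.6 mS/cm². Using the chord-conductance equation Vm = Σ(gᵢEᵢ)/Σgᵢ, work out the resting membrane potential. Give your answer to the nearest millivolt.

-70 mV

Σ gᵢEᵢ = 17·(-88.3) + 2.6·(50.5) = -1369.80
Σ gᵢ = 17 + 2.6 = 19.6
Vm = -1369.80 / 19.6 = -69.89 mV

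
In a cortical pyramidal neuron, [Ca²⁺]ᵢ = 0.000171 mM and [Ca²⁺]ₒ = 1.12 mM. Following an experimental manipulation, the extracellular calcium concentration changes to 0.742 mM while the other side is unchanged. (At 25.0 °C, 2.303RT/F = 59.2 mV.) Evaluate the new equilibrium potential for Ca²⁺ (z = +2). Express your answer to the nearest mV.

After the shift: [Ca²⁺]_out = 0.742, [Ca²⁺]_in = 0.000171 mM.
E_new = (59.2/2)·log₁₀(0.742/0.000171) = 29.60 · (3.6374) = 107.67 mV

108 mV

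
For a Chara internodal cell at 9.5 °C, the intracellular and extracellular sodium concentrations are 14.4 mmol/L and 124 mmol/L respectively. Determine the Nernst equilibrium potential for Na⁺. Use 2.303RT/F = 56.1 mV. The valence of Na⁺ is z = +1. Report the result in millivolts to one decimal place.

52.5 mV

E = (56.1/z) · log₁₀([Na⁺]_out/[Na⁺]_in) with z = +1.
= (56.1/1) · log₁₀(124/14.4) = 56.10 · log₁₀(8.611)
= 56.10 · (0.9351) = 52.46 mV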